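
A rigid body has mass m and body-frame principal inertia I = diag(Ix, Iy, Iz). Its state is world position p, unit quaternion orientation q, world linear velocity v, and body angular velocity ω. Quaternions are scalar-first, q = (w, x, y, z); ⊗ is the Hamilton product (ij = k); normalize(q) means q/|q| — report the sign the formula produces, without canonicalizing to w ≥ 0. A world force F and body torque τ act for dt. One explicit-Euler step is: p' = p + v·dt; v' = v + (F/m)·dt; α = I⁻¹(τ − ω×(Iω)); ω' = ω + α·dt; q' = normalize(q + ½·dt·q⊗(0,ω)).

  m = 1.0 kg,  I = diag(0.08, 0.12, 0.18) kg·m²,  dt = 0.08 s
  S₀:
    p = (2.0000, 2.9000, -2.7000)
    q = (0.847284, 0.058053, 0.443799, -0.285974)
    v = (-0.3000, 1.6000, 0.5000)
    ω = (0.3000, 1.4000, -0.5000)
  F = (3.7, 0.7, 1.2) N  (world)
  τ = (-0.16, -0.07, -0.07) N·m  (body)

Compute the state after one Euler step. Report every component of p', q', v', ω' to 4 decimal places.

p' = (1.9760, 3.0280, -2.6600)
q' = (0.8145, 0.0752, 0.4881, -0.3044)
v' = (-0.0040, 1.6560, 0.5960)
ω' = (0.1820, 1.3433, -0.5386)

ω×(Iω) gyroscopic = (-0.0420, 0.0150, 0.0168)
(τ − ω×Iω)/I = (-1.4750, -0.7083, -0.4822)
ω + α·dt = (0.1820, 1.3433, -0.5386)
2q̇ = q⊗(0,ω) = (-0.7817215, 0.4326493, 1.1294319, -0.4755075)
q' = normalize(q + ½dt·q⊗(0,ω)) = (0.8145, 0.0752, 0.4881, -0.3044)
linear accel F/m = (3.7000, 0.7000, 1.2000)
p' = p + v·dt = (1.9760, 3.0280, -2.6600)
new velocity v' = (-0.0040, 1.6560, 0.5960)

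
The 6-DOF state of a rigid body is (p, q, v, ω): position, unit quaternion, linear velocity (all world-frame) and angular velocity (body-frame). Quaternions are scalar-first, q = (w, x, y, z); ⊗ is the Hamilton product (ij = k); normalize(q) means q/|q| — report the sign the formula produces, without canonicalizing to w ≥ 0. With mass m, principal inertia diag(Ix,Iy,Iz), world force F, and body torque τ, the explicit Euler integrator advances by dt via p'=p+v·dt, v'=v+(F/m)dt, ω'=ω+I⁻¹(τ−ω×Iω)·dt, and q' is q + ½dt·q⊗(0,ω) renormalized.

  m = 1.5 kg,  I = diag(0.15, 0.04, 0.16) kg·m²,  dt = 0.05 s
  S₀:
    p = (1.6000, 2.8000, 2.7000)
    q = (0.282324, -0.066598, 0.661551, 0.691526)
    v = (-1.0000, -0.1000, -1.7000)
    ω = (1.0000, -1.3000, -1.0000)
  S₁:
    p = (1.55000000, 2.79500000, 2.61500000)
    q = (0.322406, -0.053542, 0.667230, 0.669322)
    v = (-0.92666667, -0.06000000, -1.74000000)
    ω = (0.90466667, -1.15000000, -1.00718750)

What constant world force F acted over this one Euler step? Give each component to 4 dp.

Δv = v₁−v₀ = (0.07333333, 0.04000000, -0.04000000)
F = m·Δv/dt = (2.2000, 1.2000, -1.2000)

F = (2.2000, 1.2000, -1.2000)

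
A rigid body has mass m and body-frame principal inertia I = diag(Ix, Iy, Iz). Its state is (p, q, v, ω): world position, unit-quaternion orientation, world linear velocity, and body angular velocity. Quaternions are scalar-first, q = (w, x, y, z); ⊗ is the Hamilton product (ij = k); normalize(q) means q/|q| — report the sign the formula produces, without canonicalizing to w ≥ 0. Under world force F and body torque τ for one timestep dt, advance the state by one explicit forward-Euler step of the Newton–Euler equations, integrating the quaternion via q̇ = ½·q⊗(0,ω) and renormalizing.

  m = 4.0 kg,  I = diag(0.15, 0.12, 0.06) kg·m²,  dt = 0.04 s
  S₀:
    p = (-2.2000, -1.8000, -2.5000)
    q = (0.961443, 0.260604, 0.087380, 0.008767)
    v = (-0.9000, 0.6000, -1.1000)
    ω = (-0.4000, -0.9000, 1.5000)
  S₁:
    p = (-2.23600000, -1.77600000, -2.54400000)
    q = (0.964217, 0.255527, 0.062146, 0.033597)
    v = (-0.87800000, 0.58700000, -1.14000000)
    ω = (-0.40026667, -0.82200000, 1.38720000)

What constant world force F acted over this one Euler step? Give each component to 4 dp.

F = (2.2000, -1.3000, -4.0000)

velocity change Δv = (0.02200000, -0.01300000, -0.04000000)
applied force F = (2.2000, -1.3000, -4.0000)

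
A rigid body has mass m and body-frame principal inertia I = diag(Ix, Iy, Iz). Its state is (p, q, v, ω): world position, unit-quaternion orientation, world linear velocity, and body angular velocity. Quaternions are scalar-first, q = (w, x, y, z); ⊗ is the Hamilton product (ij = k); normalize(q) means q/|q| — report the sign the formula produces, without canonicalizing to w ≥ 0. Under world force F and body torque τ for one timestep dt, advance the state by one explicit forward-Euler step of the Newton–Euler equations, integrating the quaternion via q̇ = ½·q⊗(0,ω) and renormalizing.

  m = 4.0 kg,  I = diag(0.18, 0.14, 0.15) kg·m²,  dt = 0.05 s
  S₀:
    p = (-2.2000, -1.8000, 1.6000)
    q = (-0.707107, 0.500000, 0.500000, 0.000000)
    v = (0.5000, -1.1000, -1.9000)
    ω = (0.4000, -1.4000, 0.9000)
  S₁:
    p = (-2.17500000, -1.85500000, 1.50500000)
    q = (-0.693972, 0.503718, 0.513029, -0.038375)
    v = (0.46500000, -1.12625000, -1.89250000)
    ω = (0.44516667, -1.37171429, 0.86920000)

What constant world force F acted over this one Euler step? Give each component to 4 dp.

Δv = v₁−v₀ = (-0.03500000, -0.02625000, 0.00750000)
F = m·Δv/dt = (-2.8000, -2.1000, 0.6000)

F = (-2.8000, -2.1000, 0.6000)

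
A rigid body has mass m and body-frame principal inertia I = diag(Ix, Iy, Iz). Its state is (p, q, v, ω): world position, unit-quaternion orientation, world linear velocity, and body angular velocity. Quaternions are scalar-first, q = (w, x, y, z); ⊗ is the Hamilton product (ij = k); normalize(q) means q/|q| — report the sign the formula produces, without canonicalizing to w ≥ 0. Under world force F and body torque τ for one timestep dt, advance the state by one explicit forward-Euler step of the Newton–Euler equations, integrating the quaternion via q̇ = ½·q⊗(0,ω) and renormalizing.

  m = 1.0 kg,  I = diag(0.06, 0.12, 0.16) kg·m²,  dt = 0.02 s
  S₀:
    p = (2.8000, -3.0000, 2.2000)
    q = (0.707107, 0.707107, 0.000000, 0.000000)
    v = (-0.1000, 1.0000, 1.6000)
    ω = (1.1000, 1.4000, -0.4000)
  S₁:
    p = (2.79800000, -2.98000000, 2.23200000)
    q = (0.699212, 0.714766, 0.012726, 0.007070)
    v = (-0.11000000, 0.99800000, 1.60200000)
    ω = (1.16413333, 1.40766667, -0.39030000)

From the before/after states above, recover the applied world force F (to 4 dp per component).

velocity change Δv = (-0.01000000, -0.00200000, 0.00200000)
applied force F = (-0.5000, -0.1000, 0.1000)

F = (-0.5000, -0.1000, 0.1000)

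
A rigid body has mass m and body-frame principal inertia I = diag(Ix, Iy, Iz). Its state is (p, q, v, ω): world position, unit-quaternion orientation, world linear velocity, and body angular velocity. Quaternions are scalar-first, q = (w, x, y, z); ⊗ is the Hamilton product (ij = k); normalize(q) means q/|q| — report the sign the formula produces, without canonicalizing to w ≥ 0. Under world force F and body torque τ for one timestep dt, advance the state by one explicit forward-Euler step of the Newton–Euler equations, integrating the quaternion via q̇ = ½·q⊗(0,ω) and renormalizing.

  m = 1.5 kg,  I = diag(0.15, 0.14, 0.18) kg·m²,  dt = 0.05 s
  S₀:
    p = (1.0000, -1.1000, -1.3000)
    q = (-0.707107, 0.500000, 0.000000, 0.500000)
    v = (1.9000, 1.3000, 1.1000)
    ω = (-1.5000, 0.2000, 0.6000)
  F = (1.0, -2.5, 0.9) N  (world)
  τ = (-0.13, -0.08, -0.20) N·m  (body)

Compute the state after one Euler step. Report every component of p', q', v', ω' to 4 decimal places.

p' = (1.0950, -1.0350, -1.2450)
q' = (-0.6953, 0.5236, -0.0298, 0.4915)
v' = (1.9333, 1.2167, 1.1300)
ω' = (-1.5449, 0.1618, 0.5436)

a = F/m = (0.6667, -1.6667, 0.6000)
p + v·dt = (1.0950, -1.0350, -1.2450)
v + (F/m)dt = (1.9333, 1.2167, 1.1300)
angular accel α = (-0.8987, -0.7643, -1.1278)
ω + α·dt = (-1.5449, 0.1618, 0.5436)
2q̇ = q⊗(0,ω) = (0.4500000, 0.9606605, -1.1914214, -0.3242642)
q' = normalize(q + ½dt·q⊗(0,ω)) = (-0.6953, 0.5236, -0.0298, 0.4915)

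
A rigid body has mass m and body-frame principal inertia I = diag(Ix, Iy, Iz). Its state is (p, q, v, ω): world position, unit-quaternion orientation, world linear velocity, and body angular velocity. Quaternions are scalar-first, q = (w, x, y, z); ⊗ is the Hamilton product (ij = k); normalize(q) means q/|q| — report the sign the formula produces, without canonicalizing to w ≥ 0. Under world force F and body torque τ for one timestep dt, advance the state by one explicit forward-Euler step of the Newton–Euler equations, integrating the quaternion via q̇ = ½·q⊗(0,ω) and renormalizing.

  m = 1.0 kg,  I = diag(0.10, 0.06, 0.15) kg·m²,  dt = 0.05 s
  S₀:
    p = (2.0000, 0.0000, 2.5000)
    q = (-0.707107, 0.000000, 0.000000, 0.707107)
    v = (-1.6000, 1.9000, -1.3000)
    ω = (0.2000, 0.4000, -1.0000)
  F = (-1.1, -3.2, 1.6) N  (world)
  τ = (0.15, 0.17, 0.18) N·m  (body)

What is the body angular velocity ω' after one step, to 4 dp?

ω' = (0.2930, 0.5333, -0.9389)

α = I⁻¹(τ − ω×Iω) = (1.8600, 2.6667, 1.2213)
ω + α·dt = (0.2930, 0.5333, -0.9389)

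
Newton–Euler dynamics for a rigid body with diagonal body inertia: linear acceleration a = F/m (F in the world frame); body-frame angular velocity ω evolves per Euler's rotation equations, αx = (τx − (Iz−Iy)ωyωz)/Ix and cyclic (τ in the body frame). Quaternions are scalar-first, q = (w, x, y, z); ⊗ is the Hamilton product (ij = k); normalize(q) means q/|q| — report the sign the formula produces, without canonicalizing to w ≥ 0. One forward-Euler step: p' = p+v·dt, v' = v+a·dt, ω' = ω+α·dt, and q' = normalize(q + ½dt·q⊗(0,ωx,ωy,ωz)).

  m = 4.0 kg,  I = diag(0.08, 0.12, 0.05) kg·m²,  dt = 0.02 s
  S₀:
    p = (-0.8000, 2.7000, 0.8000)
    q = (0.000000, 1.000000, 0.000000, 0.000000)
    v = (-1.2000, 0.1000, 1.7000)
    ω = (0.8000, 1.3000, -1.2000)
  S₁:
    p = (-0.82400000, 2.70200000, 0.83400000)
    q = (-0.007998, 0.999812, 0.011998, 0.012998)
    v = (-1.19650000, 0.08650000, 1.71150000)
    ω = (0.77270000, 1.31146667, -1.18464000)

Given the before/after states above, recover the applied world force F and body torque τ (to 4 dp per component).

Δω = ω₁−ω₀ = (-0.02730000, 0.01146667, 0.01536000)
τ = I·(Δω/dt) + ω₀×(Iω₀) = (0.0000, 0.0400, 0.0800)
Δv = v₁−v₀ = (0.00350000, -0.01350000, 0.01150000)
m·(v₁−v₀)/dt = (0.7000, -2.7000, 2.3000)

F = (0.7000, -2.7000, 2.3000)
τ = (0.0000, 0.0400, 0.0800)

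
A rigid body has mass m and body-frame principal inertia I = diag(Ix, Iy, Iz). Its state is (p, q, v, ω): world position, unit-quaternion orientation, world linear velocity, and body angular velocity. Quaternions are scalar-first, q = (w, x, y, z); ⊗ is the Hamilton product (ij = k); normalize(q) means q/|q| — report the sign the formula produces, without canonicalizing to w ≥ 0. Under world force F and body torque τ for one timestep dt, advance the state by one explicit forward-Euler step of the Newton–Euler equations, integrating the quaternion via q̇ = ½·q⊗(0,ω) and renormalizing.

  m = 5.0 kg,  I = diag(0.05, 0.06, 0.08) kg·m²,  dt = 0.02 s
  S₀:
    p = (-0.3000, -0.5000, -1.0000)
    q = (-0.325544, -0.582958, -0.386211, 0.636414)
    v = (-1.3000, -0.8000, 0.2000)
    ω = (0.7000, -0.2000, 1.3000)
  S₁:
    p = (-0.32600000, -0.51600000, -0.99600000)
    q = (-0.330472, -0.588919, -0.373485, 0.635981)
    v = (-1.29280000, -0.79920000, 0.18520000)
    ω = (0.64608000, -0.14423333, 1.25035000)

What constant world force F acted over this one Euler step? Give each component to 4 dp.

v₁ − v₀ = (0.00720000, 0.00080000, -0.01480000)
m·(v₁−v₀)/dt = (1.8000, 0.2000, -3.7000)

F = (1.8000, 0.2000, -3.7000)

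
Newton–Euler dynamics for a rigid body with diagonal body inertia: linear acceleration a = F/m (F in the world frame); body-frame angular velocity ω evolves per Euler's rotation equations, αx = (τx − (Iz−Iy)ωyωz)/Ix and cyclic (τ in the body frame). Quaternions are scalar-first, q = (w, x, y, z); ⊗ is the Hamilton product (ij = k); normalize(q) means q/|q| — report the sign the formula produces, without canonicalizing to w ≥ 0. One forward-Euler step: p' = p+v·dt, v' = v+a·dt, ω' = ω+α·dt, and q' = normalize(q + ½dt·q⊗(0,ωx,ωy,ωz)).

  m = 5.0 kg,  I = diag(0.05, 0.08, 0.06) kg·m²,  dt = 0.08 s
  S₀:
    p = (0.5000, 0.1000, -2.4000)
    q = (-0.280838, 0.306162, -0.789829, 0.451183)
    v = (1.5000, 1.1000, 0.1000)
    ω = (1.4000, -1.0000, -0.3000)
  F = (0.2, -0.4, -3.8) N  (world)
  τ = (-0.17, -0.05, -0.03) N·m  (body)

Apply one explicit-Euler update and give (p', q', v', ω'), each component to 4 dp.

p' = (0.6200, 0.1880, -2.3920)
q' = (-0.3234, 0.3172, -0.7478, 0.4854)
v' = (1.5032, 1.0936, 0.0392)
ω' = (1.1376, -1.0542, -0.2840)

gyro term ω×Iω = (-0.0060, 0.0042, -0.0420)
angular accel α = (-3.2800, -0.6775, 0.2000)
ω + α·dt = (1.1376, -1.0542, -0.2840)
q⊗(0,ω) = (-1.0831009, 0.2949585, 1.0043428, 0.8838500)
q' = normalize(q + ½dt·q⊗(0,ω)) = (-0.3234, 0.3172, -0.7478, 0.4854)
p + v·dt = (0.6200, 0.1880, -2.3920)
v + (F/m)dt = (1.5032, 1.0936, 0.0392)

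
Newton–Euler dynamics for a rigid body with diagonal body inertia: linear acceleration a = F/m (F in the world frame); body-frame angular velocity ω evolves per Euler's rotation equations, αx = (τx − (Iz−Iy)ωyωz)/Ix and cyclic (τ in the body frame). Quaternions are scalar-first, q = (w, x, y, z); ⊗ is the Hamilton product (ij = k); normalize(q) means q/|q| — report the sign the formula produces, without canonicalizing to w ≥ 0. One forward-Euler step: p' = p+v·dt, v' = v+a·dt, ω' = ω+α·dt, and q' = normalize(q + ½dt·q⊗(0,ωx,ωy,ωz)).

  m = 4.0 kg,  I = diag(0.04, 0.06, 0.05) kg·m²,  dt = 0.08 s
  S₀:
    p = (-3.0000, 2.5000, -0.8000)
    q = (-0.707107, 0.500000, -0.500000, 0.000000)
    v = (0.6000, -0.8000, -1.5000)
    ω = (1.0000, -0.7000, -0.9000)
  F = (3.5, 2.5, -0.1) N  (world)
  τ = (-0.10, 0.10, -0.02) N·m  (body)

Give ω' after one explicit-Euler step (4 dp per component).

(τ − ω×Iω)/I = (-2.3425, 1.5167, -0.1200)
new body rate ω' = (0.8126, -0.5787, -0.9096)

ω' = (0.8126, -0.5787, -0.9096)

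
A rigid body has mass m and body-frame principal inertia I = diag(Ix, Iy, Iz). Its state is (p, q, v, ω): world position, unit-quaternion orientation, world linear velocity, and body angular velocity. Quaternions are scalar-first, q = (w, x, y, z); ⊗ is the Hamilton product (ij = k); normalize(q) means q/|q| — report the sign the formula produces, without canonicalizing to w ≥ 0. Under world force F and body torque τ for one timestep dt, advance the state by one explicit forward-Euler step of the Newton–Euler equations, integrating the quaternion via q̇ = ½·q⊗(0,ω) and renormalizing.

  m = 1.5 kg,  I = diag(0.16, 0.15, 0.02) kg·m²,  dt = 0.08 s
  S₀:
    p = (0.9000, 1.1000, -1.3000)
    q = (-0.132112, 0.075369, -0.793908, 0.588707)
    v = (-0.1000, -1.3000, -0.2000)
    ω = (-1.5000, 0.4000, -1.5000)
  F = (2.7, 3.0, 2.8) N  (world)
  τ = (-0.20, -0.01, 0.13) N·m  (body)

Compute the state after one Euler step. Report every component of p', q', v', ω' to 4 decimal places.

ω×(Iω) gyroscopic = (0.0780, 0.3150, 0.0060)
α = I⁻¹(τ − ω×Iω) = (-1.7375, -2.1667, 6.2000)
ω' = ω + α·dt = (-1.6390, 0.2267, -1.0040)
Hamilton product q⊗(0,ω) = (1.3136772, 1.1535472, -0.8228518, -0.9625464)
updated quaternion q' = (-0.0793, 0.1211, -0.8238, 0.5482)
linear accel F/m = (1.8000, 2.0000, 1.8667)
p + v·dt = (0.8920, 0.9960, -1.3160)
v + (F/m)dt = (0.0440, -1.1400, -0.0507)

p' = (0.8920, 0.9960, -1.3160)
q' = (-0.0793, 0.1211, -0.8238, 0.5482)
v' = (0.0440, -1.1400, -0.0507)
ω' = (-1.6390, 0.2267, -1.0040)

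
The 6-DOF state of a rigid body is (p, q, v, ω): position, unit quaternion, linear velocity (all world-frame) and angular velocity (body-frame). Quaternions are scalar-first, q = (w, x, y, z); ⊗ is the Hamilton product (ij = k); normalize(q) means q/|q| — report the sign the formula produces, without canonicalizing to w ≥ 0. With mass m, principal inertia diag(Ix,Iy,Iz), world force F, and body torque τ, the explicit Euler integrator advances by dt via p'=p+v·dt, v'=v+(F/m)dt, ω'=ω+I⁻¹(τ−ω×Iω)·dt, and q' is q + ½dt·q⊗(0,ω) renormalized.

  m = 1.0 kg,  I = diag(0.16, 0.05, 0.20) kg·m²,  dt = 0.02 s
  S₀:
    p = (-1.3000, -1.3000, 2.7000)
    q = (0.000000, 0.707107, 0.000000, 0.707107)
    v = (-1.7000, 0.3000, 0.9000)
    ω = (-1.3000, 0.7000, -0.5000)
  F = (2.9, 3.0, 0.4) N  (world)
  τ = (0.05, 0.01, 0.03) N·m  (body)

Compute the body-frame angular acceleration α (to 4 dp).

α = (0.6406, 0.7200, -0.3505)

precession coupling ω×(Iω) = (-0.0525, -0.0260, 0.1001)
(τ − ω×Iω)/I = (0.6406, 0.7200, -0.3505)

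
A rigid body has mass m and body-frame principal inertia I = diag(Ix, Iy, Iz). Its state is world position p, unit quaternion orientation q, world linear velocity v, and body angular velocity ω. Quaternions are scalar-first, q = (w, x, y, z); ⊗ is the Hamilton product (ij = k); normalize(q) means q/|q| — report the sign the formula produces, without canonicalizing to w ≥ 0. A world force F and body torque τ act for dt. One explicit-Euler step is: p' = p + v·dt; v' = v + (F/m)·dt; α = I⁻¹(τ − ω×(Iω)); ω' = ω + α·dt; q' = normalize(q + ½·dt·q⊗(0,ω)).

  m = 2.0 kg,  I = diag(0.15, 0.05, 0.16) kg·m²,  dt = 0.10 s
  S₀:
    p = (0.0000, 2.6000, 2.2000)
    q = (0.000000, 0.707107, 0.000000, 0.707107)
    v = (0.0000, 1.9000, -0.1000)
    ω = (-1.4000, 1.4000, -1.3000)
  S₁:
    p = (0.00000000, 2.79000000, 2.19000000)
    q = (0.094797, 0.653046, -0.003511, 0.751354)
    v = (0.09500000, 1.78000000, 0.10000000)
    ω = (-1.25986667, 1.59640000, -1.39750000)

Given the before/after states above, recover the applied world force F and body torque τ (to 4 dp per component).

F = (1.9000, -2.4000, 4.0000)
τ = (0.0100, 0.0800, 0.0400)

Δω = ω₁−ω₀ = (0.14013333, 0.19640000, -0.09750000)
ω₀×(Iω₀) = (-0.2002, -0.0182, 0.1960)
applied torque τ = (0.0100, 0.0800, 0.0400)
velocity change Δv = (0.09500000, -0.12000000, 0.20000000)
applied force F = (1.9000, -2.4000, 4.0000)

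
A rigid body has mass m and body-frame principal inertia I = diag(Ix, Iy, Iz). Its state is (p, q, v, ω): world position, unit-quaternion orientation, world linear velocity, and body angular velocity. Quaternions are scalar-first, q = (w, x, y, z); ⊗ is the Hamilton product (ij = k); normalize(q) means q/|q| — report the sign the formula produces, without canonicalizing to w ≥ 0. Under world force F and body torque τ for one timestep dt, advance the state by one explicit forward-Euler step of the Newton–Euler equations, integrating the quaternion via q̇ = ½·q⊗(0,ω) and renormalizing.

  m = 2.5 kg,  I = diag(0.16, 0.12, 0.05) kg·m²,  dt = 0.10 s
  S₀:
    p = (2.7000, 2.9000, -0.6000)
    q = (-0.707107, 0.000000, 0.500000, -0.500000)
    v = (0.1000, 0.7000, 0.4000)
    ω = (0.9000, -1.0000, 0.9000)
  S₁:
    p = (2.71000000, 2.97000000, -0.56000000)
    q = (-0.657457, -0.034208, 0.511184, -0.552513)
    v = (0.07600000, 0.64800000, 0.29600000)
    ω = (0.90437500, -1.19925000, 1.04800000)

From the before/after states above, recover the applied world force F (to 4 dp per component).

Δv = v₁−v₀ = (-0.02400000, -0.05200000, -0.10400000)
F = m·Δv/dt = (-0.6000, -1.3000, -2.6000)

F = (-0.6000, -1.3000, -2.6000)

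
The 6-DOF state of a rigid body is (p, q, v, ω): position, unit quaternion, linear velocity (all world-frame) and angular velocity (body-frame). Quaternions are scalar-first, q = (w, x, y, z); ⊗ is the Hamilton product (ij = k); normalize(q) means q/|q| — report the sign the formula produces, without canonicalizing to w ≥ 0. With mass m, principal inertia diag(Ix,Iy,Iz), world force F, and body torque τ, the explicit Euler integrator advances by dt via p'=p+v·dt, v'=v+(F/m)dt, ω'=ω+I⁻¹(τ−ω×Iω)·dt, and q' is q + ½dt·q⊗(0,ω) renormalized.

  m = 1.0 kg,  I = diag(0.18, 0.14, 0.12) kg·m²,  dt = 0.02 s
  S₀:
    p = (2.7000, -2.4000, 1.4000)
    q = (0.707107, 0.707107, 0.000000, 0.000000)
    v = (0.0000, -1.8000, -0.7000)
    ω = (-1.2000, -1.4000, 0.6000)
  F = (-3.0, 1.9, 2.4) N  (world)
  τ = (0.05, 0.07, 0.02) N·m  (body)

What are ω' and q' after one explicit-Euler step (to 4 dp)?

gyro term ω×Iω = (0.0168, -0.0432, -0.0672)
angular accel α = (0.1844, 0.8086, 0.7267)
ω' = ω + α·dt = (-1.1963, -1.3838, 0.6145)
q⊗(0,ω) = (0.8485284, -0.8485284, -1.4142140, -0.5656856)
q' = normalize(q + ½dt·q⊗(0,ω)) = (0.7155, 0.6985, -0.0141, -0.0057)

ω' = (-1.1963, -1.3838, 0.6145)
q' = (0.7155, 0.6985, -0.0141, -0.0057)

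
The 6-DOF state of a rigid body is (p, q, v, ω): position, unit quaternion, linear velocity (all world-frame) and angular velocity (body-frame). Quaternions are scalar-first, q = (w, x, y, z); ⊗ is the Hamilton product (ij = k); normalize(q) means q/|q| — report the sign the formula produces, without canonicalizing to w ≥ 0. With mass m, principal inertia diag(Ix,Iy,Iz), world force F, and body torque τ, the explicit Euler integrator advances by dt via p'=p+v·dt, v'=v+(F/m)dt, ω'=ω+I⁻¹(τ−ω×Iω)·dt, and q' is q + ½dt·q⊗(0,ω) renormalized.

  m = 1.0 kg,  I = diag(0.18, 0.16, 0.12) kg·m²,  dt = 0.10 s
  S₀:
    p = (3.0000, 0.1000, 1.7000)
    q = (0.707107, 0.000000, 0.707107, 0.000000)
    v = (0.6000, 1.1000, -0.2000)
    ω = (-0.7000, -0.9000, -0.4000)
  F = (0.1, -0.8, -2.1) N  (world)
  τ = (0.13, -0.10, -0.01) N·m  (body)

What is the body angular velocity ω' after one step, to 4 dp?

ω' = (-0.6198, -0.9730, -0.3978)

ω×(Iω) gyroscopic = (-0.0144, 0.0168, -0.0126)
α = I⁻¹(τ − ω×Iω) = (0.8022, -0.7300, 0.0217)
ω' = ω + α·dt = (-0.6198, -0.9730, -0.3978)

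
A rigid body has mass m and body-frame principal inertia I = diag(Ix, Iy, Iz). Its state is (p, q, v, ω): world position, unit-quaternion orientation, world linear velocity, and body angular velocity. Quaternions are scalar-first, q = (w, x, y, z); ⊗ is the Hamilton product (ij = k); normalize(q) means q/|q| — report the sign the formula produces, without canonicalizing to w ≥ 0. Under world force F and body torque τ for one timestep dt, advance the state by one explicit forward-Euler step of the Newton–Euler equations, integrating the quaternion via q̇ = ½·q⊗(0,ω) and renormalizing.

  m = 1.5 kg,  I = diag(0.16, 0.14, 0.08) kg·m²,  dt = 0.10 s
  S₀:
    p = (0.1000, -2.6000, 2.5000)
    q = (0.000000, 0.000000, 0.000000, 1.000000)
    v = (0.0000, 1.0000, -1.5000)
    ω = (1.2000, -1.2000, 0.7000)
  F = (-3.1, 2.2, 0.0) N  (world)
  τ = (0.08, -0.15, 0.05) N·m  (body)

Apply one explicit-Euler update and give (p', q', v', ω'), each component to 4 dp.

p' = (0.1000, -2.5000, 2.3500)
q' = (-0.0349, 0.0597, 0.0597, 0.9958)
v' = (-0.2067, 1.1467, -1.5000)
ω' = (1.2185, -1.3551, 0.7265)

linear accel F/m = (-2.0667, 1.4667, 0.0000)
new position p' = (0.1000, -2.5000, 2.3500)
new velocity v' = (-0.2067, 1.1467, -1.5000)
precession coupling ω×(Iω) = (0.0504, 0.0672, 0.0288)
(τ − ω×Iω)/I = (0.1850, -1.5514, 0.2650)
ω + α·dt = (1.2185, -1.3551, 0.7265)
q⊗(0,ω) = (-0.7000000, 1.2000000, 1.2000000, 0.0000000)
q' = normalize(q + ½dt·q⊗(0,ω)) = (-0.0349, 0.0597, 0.0597, 0.9958)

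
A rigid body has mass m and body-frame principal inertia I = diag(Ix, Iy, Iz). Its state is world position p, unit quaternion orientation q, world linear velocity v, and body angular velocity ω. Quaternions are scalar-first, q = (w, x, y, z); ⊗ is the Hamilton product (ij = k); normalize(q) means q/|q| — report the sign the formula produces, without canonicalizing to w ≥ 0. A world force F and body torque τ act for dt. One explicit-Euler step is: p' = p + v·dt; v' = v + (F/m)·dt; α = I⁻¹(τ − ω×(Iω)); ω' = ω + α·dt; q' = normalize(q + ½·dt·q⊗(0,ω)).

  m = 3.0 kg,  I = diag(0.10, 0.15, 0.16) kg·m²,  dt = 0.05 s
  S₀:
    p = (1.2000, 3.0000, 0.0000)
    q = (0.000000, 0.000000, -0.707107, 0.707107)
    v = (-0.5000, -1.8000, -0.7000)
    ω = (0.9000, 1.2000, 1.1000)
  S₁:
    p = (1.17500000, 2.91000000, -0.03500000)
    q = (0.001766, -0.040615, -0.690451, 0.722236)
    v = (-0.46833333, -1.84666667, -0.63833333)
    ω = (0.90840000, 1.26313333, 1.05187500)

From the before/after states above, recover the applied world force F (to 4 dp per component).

F = (1.9000, -2.8000, 3.7000)

v₁ − v₀ = (0.03166667, -0.04666667, 0.06166667)
applied force F = (1.9000, -2.8000, 3.7000)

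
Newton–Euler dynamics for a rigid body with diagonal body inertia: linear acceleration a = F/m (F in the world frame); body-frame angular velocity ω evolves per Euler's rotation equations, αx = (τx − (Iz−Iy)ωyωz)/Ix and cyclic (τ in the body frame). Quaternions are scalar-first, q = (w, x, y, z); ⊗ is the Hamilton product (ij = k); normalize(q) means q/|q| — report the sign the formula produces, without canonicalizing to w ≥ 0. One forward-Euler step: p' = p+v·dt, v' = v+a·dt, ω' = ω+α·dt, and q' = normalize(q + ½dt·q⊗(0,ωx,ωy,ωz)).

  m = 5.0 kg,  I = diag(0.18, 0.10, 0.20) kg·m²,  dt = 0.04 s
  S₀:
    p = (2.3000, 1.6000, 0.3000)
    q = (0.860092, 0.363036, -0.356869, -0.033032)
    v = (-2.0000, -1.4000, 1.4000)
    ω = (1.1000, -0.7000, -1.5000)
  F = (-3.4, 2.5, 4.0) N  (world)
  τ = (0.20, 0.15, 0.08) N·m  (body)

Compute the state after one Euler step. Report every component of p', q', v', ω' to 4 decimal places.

p' = (2.2200, 1.5440, 0.3560)
q' = (0.8455, 0.3919, -0.3585, -0.0560)
v' = (-2.0272, -1.3800, 1.4320)
ω' = (1.1211, -0.6532, -1.4963)

gyro term ω×Iω = (0.1050, 0.0330, 0.0616)
angular accel α = (0.5278, 1.1700, 0.0920)
ω + α·dt = (1.1211, -0.6532, -1.4963)
Hamilton product q⊗(0,ω) = (-0.6986959, 1.4582823, -0.0938456, -1.1517073)
updated quaternion q' = (0.8455, 0.3919, -0.3585, -0.0560)
linear accel F/m = (-0.6800, 0.5000, 0.8000)
new position p' = (2.2200, 1.5440, 0.3560)
v + (F/m)dt = (-2.0272, -1.3800, 1.4320)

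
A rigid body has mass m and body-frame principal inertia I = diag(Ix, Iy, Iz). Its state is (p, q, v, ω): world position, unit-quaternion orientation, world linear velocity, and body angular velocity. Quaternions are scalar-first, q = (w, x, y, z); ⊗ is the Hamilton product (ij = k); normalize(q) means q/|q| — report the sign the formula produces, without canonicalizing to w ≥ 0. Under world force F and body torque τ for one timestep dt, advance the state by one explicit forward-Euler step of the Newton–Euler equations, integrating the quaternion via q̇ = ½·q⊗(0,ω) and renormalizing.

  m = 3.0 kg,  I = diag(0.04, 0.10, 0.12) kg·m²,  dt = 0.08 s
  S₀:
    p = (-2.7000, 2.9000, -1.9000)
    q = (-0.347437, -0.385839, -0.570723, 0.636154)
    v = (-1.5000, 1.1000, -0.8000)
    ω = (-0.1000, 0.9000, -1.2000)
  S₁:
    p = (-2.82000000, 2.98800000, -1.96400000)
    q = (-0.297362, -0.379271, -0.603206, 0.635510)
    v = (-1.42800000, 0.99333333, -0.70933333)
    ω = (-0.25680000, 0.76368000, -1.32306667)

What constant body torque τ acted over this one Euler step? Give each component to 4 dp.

τ = (-0.1000, -0.1800, -0.1900)

Δω = ω₁−ω₀ = (-0.15680000, -0.13632000, -0.12306667)
ω₀×(Iω₀) = (-0.0216, -0.0096, -0.0054)
τ = I·(Δω/dt) + ω₀×(Iω₀) = (-0.1000, -0.1800, -0.1900)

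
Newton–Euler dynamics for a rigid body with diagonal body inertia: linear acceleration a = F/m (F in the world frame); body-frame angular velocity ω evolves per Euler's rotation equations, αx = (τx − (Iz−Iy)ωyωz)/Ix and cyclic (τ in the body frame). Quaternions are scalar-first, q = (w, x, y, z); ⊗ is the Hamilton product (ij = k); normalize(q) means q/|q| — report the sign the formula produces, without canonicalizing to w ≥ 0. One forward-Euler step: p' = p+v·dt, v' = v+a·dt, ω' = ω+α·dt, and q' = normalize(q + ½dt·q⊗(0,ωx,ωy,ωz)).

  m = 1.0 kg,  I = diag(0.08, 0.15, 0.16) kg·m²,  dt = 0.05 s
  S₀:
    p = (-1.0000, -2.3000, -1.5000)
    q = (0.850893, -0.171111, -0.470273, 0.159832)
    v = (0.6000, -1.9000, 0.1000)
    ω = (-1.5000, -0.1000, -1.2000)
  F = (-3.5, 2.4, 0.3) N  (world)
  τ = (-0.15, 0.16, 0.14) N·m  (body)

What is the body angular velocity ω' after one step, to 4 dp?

ω' = (-1.5945, 0.0013, -1.1595)

α = I⁻¹(τ − ω×Iω) = (-1.8900, 2.0267, 0.8094)
ω' = ω + α·dt = (-1.5945, 0.0013, -1.1595)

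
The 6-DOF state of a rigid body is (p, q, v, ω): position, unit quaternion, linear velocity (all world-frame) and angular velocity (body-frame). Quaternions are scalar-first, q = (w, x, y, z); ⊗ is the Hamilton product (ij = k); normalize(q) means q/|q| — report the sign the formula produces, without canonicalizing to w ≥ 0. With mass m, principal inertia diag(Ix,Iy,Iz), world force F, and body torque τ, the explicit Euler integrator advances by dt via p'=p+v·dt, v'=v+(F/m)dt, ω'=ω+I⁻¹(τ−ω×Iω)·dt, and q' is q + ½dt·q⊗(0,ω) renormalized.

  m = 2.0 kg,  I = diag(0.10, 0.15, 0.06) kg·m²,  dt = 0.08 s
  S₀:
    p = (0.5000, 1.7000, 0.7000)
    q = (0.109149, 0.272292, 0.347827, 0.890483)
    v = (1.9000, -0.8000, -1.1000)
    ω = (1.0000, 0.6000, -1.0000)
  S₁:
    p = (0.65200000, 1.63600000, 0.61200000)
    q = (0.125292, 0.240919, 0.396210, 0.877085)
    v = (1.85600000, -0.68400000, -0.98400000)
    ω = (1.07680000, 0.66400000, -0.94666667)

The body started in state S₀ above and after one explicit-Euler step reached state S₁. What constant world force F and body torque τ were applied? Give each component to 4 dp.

v₁ − v₀ = (-0.04400000, 0.11600000, 0.11600000)
applied force F = (-1.1000, 2.9000, 2.9000)
rate change Δω = (0.07680000, 0.06400000, 0.05333333)
applied torque τ = (0.1500, 0.0800, 0.0700)

F = (-1.1000, 2.9000, 2.9000)
τ = (0.1500, 0.0800, 0.0700)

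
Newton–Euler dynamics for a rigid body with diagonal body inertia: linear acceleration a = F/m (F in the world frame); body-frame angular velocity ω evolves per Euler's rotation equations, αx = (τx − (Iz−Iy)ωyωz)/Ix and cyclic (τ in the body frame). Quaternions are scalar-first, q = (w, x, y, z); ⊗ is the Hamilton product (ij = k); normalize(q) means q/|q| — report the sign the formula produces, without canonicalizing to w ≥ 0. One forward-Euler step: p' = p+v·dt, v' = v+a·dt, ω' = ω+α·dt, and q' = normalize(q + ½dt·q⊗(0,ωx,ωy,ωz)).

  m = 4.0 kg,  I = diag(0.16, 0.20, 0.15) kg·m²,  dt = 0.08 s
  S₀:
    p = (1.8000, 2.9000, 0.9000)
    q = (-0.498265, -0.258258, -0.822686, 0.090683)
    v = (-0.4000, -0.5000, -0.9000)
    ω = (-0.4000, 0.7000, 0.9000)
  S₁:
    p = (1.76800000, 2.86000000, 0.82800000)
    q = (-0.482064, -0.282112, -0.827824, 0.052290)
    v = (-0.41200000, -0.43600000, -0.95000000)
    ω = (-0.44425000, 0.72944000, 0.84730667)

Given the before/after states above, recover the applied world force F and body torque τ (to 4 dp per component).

F = (-0.6000, 3.2000, -2.5000)
τ = (-0.1200, 0.0700, -0.1100)

rate change Δω = (-0.04425000, 0.02944000, -0.05269333)
ω₀×(Iω₀) = (-0.0315, -0.0036, -0.0112)
I·α + gyro = (-0.1200, 0.0700, -0.1100)
velocity change Δv = (-0.01200000, 0.06400000, -0.05000000)
F = m·Δv/dt = (-0.6000, 3.2000, -2.5000)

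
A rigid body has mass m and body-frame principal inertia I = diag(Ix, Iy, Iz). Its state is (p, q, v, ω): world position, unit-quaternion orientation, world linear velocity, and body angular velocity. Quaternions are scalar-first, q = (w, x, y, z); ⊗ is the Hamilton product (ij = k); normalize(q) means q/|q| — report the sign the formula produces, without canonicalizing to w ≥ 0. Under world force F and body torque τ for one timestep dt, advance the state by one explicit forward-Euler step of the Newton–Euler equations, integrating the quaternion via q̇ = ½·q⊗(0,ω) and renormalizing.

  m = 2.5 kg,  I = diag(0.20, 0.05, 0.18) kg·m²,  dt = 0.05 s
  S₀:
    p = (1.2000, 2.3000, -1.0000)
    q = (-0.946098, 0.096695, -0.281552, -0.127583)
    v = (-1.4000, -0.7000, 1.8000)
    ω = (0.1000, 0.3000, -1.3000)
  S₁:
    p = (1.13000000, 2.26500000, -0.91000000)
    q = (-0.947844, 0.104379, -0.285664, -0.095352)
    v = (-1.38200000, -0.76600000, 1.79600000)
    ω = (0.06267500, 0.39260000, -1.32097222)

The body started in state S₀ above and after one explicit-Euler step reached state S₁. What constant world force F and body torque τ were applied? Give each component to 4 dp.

Δω = ω₁−ω₀ = (-0.03732500, 0.09260000, -0.02097222)
gyro term ω₀×Iω₀ = (-0.0507, -0.0026, -0.0045)
τ = I·(Δω/dt) + ω₀×(Iω₀) = (-0.2000, 0.0900, -0.0800)
Δv = v₁−v₀ = (0.01800000, -0.06600000, -0.00400000)
applied force F = (0.9000, -3.3000, -0.2000)

F = (0.9000, -3.3000, -0.2000)
τ = (-0.2000, 0.0900, -0.0800)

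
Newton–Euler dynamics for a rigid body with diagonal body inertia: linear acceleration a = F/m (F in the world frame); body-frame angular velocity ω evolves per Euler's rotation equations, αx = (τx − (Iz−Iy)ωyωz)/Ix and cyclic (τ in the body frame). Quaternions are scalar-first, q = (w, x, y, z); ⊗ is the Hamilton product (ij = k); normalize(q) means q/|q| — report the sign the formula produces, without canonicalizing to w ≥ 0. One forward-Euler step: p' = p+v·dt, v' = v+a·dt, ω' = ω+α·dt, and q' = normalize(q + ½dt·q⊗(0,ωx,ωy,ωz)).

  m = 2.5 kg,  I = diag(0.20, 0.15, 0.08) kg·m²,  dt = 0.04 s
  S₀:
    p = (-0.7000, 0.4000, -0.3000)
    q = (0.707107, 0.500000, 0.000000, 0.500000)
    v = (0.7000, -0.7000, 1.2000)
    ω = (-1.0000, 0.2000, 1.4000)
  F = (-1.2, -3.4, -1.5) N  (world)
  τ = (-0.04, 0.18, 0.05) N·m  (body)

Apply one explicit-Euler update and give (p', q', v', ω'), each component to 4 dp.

p' = (-0.6720, 0.3720, -0.2520)
q' = (0.7027, 0.4836, -0.0212, 0.5215)
v' = (0.6808, -0.7544, 1.1760)
ω' = (-1.0041, 0.2928, 1.4200)

precession coupling ω×(Iω) = (-0.0196, -0.1680, 0.0100)
α = I⁻¹(τ − ω×Iω) = (-0.1020, 2.3200, 0.5000)
new body rate ω' = (-1.0041, 0.2928, 1.4200)
Hamilton product q⊗(0,ω) = (-0.2000000, -0.8071070, -1.0585786, 1.0899498)
q' = normalize(q + ½dt·q⊗(0,ω)) = (0.7027, 0.4836, -0.0212, 0.5215)
a = (-0.4800, -1.3600, -0.6000)
p' = p + v·dt = (-0.6720, 0.3720, -0.2520)
new velocity v' = (0.6808, -0.7544, 1.1760)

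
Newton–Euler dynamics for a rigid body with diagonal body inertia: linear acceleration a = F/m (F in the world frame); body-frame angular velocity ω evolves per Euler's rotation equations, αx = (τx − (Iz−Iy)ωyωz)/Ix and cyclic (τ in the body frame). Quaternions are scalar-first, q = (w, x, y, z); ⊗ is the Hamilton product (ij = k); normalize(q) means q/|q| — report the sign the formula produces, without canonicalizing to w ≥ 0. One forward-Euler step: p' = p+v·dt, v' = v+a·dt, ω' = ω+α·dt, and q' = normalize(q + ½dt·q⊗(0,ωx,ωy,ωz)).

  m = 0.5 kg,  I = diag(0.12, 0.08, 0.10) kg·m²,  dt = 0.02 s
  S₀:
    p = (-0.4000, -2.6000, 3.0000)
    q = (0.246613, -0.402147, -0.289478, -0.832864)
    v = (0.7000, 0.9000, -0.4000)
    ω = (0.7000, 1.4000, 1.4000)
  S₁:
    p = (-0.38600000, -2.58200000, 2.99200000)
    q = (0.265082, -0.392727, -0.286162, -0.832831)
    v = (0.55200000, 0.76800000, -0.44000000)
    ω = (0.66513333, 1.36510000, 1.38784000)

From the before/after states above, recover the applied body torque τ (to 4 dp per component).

τ = (-0.1700, -0.1200, -0.1000)

Δω = ω₁−ω₀ = (-0.03486667, -0.03490000, -0.01216000)
gyro term ω₀×Iω₀ = (0.0392, 0.0196, -0.0392)
τ = I·(Δω/dt) + ω₀×(Iω₀) = (-0.1700, -0.1200, -0.1000)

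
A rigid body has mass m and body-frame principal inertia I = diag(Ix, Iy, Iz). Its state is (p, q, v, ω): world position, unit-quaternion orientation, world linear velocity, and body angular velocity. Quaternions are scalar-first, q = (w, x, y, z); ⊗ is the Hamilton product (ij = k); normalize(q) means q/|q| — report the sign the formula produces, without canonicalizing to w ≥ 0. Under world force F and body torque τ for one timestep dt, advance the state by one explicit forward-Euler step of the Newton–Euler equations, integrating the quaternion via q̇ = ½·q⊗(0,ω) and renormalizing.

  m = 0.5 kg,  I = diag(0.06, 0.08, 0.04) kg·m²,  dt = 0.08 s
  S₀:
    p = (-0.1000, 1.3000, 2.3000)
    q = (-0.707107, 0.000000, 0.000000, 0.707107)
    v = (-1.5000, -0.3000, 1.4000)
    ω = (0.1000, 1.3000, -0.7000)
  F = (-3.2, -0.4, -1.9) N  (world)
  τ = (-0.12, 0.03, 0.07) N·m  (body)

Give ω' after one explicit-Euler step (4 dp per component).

precession coupling ω×(Iω) = (0.0364, -0.0014, 0.0026)
angular accel α = (-2.6067, 0.3925, 1.6850)
new body rate ω' = (-0.1085, 1.3314, -0.5652)

ω' = (-0.1085, 1.3314, -0.5652)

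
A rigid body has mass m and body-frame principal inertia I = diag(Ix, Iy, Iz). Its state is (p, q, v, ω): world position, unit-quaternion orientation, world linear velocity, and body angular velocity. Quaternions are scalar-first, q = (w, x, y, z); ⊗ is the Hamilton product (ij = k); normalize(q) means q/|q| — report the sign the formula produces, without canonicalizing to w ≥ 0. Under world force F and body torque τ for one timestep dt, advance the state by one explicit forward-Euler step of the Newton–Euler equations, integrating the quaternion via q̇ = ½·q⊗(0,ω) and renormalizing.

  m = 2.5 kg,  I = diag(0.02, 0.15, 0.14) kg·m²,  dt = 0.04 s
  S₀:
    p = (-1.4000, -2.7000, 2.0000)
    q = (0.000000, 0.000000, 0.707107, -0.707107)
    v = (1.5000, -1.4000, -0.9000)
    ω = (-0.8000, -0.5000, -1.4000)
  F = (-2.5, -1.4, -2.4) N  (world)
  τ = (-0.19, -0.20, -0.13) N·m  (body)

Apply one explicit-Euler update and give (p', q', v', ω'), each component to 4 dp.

a = F/m = (-1.0000, -0.5600, -0.9600)
p + v·dt = (-1.3400, -2.7560, 1.9640)
v + (F/m)dt = (1.4600, -1.4224, -0.9384)
ω×(Iω) gyroscopic = (-0.0070, -0.1344, 0.0520)
(τ − ω×Iω)/I = (-9.1500, -0.4373, -1.3000)
ω + α·dt = (-1.1660, -0.5175, -1.4520)
q⊗(0,ω) = (-0.6363963, -1.3435033, 0.5656856, 0.5656856)
q' = normalize(q + ½dt·q⊗(0,ω)) = (-0.0127, -0.0269, 0.7180, -0.6954)

p' = (-1.3400, -2.7560, 1.9640)
q' = (-0.0127, -0.0269, 0.7180, -0.6954)
v' = (1.4600, -1.4224, -0.9384)
ω' = (-1.1660, -0.5175, -1.4520)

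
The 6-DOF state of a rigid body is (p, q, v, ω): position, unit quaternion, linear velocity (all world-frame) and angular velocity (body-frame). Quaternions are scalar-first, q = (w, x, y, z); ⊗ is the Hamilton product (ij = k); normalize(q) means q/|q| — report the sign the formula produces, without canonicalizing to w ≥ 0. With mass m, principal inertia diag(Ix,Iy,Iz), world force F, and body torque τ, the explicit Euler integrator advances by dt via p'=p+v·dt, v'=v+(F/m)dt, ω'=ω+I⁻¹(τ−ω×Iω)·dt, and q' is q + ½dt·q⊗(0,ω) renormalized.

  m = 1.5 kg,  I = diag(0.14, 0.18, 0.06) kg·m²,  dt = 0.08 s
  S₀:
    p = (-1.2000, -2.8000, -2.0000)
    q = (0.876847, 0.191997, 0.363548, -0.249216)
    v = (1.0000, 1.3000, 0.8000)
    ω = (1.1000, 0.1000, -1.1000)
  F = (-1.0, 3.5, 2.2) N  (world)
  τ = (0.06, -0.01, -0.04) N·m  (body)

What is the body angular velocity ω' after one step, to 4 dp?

ω×(Iω) gyroscopic = (0.0132, -0.0968, 0.0044)
α = I⁻¹(τ − ω×Iω) = (0.3343, 0.4822, -0.7400)
new body rate ω' = (1.1267, 0.1386, -1.1592)

ω' = (1.1267, 0.1386, -1.1592)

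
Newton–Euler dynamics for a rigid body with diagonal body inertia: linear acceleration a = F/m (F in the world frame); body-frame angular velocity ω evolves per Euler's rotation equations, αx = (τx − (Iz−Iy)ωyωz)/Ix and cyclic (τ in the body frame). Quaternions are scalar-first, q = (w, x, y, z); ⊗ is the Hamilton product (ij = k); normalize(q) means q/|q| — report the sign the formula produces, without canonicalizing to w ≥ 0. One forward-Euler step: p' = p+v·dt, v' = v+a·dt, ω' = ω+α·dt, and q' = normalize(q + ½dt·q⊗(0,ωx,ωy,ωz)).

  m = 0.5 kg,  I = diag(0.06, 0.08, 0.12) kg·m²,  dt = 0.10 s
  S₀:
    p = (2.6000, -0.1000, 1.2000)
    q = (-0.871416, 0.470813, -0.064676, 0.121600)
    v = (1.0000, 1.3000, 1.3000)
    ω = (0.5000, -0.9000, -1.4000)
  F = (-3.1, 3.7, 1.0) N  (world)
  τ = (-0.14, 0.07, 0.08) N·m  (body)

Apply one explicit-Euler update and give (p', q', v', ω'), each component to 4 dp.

p' = (2.7000, 0.0300, 1.3300)
q' = (-0.8743, 0.4573, 0.0105, 0.1624)
v' = (0.3800, 2.0400, 1.5000)
ω' = (0.1827, -0.8650, -1.3258)

p' = p + v·dt = (2.7000, 0.0300, 1.3300)
v' = v + a·dt = (0.3800, 2.0400, 1.5000)
precession coupling ω×(Iω) = (0.0504, 0.0420, -0.0090)
α = I⁻¹(τ − ω×Iω) = (-3.1733, 0.3500, 0.7417)
ω' = ω + α·dt = (0.1827, -0.8650, -1.3258)
Hamilton product q⊗(0,ω) = (-0.1233749, -0.2357216, 1.5042126, 0.8285887)
updated quaternion q' = (-0.8743, 0.4573, 0.0105, 0.1624)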